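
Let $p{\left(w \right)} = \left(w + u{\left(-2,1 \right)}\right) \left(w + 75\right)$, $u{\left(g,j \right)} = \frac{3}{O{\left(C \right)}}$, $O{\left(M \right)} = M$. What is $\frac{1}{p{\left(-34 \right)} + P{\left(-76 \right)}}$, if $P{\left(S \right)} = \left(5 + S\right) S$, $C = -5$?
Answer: $\frac{5}{19887} \approx 0.00025142$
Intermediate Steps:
$u{\left(g,j \right)} = - \frac{3}{5}$ ($u{\left(g,j \right)} = \frac{3}{-5} = 3 \left(- \frac{1}{5}\right) = - \frac{3}{5}$)
$P{\left(S \right)} = S \left(5 + S\right)$
$p{\left(w \right)} = \left(75 + w\right) \left(- \frac{3}{5} + w\right)$ ($p{\left(w \right)} = \left(w - \frac{3}{5}\right) \left(w + 75\right) = \left(- \frac{3}{5} + w\right) \left(75 + w\right) = \left(75 + w\right) \left(- \frac{3}{5} + w\right)$)
$\frac{1}{p{\left(-34 \right)} + P{\left(-76 \right)}} = \frac{1}{\left(-45 + \left(-34\right)^{2} + \frac{372}{5} \left(-34\right)\right) - 76 \left(5 - 76\right)} = \frac{1}{\left(-45 + 1156 - \frac{12648}{5}\right) - -5396} = \frac{1}{- \frac{7093}{5} + 5396} = \frac{1}{\frac{19887}{5}} = \frac{5}{19887}$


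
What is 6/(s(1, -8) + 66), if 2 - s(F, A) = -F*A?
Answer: ⅒ ≈ 0.10000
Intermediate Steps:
s(F, A) = 2 + A*F (s(F, A) = 2 - (-1)*F*A = 2 - (-1)*A*F = 2 + A*F)
6/(s(1, -8) + 66) = 6/((2 - 8*1) + 66) = 6/((2 - 8) + 66) = 6/(-6 + 66) = 6/60 = (1/60)*6 = ⅒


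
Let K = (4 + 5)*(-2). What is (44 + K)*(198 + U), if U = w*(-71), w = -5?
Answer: 14378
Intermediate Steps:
K = -18 (K = 9*(-2) = -18)
U = 355 (U = -5*(-71) = 355)
(44 + K)*(198 + U) = (44 - 18)*(198 + 355) = 26*553 = 14378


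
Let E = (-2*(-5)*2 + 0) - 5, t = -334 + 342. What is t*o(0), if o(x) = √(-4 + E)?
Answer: 8*√11 ≈ 26.533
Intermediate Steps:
t = 8
E = 15 (E = (10*2 + 0) - 5 = (20 + 0) - 5 = 20 - 5 = 15)
o(x) = √11 (o(x) = √(-4 + 15) = √11)
t*o(0) = 8*√11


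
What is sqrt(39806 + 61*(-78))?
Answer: 2*sqrt(8762) ≈ 187.21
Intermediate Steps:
sqrt(39806 + 61*(-78)) = sqrt(39806 - 4758) = sqrt(35048) = 2*sqrt(8762)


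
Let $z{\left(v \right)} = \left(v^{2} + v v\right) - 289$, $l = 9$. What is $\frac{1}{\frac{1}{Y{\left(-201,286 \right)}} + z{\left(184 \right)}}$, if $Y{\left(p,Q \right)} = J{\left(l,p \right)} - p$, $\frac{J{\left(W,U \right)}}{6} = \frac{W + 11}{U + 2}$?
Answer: $\frac{39879}{2688762016} \approx 1.4832 \cdot 10^{-5}$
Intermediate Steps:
$J{\left(W,U \right)} = \frac{6 \left(11 + W\right)}{2 + U}$ ($J{\left(W,U \right)} = 6 \frac{W + 11}{U + 2} = 6 \frac{11 + W}{2 + U} = \frac{6 \left(11 + W\right)}{2 + U}$)
$z{\left(v \right)} = -289 + 2 v^{2}$ ($z{\left(v \right)} = \left(v^{2} + v^{2}\right) - 289 = 2 v^{2} - 289 = -289 + 2 v^{2}$)
$Y{\left(p,Q \right)} = - p + \frac{120}{2 + p}$ ($Y{\left(p,Q \right)} = \frac{6 \left(11 + 9\right)}{2 + p} - p = 6 \frac{1}{2 + p} 20 - p = \frac{120}{2 + p} - p = - p + \frac{120}{2 + p}$)
$\frac{1}{\frac{1}{Y{\left(-201,286 \right)}} + z{\left(184 \right)}} = \frac{1}{\frac{1}{\frac{1}{2 - 201} \left(120 - - 201 \left(2 - 201\right)\right)} - \left(289 - 2 \cdot 184^{2}\right)} = \frac{1}{\frac{1}{\frac{1}{-199} \left(120 - \left(-201\right) \left(-199\right)\right)} + \left(-289 + 2 \cdot 33856\right)} = \frac{1}{\frac{1}{\left(- \frac{1}{199}\right) \left(120 - 39999\right)} + \left(-289 + 67712\right)} = \frac{1}{\frac{1}{\left(- \frac{1}{199}\right) \left(-39879\right)} + 67423} = \frac{1}{\frac{1}{\frac{39879}{199}} + 67423} = \frac{1}{\frac{199}{39879} + 67423} = \frac{1}{\frac{2688762016}{39879}} = \frac{39879}{2688762016}$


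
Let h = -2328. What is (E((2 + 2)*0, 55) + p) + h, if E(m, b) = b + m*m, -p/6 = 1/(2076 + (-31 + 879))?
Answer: -3323129/1462 ≈ -2273.0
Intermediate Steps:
p = -3/1462 (p = -6/(2076 + (-31 + 879)) = -6/(2076 + 848) = -6/2924 = -6*1/2924 = -3/1462 ≈ -0.0020520)
E(m, b) = b + m**2
(E((2 + 2)*0, 55) + p) + h = ((55 + ((2 + 2)*0)**2) - 3/1462) - 2328 = ((55 + (4*0)**2) - 3/1462) - 2328 = ((55 + 0**2) - 3/1462) - 2328 = ((55 + 0) - 3/1462) - 2328 = (55 - 3/1462) - 2328 = 80407/1462 - 2328 = -3323129/1462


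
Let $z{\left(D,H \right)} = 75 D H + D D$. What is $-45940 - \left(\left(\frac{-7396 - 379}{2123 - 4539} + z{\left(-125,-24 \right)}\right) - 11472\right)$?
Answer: $- \frac{664632463}{2416} \approx -2.751 \cdot 10^{5}$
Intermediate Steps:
$z{\left(D,H \right)} = D^{2} + 75 D H$ ($z{\left(D,H \right)} = 75 D H + D^{2} = D^{2} + 75 D H$)
$-45940 - \left(\left(\frac{-7396 - 379}{2123 - 4539} + z{\left(-125,-24 \right)}\right) - 11472\right) = -45940 - \left(\left(\frac{-7396 - 379}{2123 - 4539} - 125 \left(-125 + 75 \left(-24\right)\right)\right) - 11472\right) = -45940 - \left(\left(- \frac{7775}{-2416} - 125 \left(-125 - 1800\right)\right) - 11472\right) = -45940 - \left(\left(\left(-7775\right) \left(- \frac{1}{2416}\right) - -240625\right) - 11472\right) = -45940 - \left(\left(\frac{7775}{2416} + 240625\right) - 11472\right) = -45940 - \left(\frac{581357775}{2416} - 11472\right) = -45940 - \frac{553641423}{2416} = - \frac{664632463}{2416}$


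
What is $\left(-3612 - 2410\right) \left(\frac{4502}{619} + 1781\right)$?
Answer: $- \frac{6665998702}{619} \approx -1.0769 \cdot 10^{7}$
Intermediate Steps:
$\left(-3612 - 2410\right) \left(\frac{4502}{619} + 1781\right) = - 6022 \left(4502 \cdot \frac{1}{619} + 1781\right) = - 6022 \left(\frac{4502}{619} + 1781\right) = \left(-6022\right) \frac{1106941}{619} = - \frac{6665998702}{619}$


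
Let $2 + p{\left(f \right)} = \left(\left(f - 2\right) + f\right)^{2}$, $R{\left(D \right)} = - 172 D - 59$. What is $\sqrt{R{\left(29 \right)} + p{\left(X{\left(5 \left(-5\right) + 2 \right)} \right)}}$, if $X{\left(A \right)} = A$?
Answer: $3 i \sqrt{305} \approx 52.393 i$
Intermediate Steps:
$R{\left(D \right)} = -59 - 172 D$
$p{\left(f \right)} = -2 + \left(-2 + 2 f\right)^{2}$ ($p{\left(f \right)} = -2 + \left(\left(f - 2\right) + f\right)^{2} = -2 + \left(\left(-2 + f\right) + f\right)^{2} = -2 + \left(-2 + 2 f\right)^{2}$)
$\sqrt{R{\left(29 \right)} + p{\left(X{\left(5 \left(-5\right) + 2 \right)} \right)}} = \sqrt{\left(-59 - 4988\right) - \left(2 - 4 \left(-1 + \left(5 \left(-5\right) + 2\right)\right)^{2}\right)} = \sqrt{\left(-59 - 4988\right) - \left(2 - 4 \left(-1 + \left(-25 + 2\right)\right)^{2}\right)} = \sqrt{-5047 - \left(2 - 4 \left(-1 - 23\right)^{2}\right)} = \sqrt{-5047 - \left(2 - 4 \left(-24\right)^{2}\right)} = \sqrt{-5047 + \left(-2 + 4 \cdot 576\right)} = \sqrt{-5047 + \left(-2 + 2304\right)} = \sqrt{-5047 + 2302} = \sqrt{-2745} = 3 i \sqrt{305}$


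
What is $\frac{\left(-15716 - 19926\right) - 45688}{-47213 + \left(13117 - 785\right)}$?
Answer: $\frac{27110}{11627} \approx 2.3316$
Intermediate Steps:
$\frac{\left(-15716 - 19926\right) - 45688}{-47213 + \left(13117 - 785\right)} = \frac{-35642 - 45688}{-47213 + 12332} = - \frac{81330}{-34881} = \left(-81330\right) \left(- \frac{1}{34881}\right) = \frac{27110}{11627}$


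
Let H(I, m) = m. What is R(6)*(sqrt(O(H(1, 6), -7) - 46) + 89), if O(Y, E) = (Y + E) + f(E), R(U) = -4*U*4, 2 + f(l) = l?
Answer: -8544 - 192*I*sqrt(14) ≈ -8544.0 - 718.4*I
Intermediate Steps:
f(l) = -2 + l
R(U) = -16*U
O(Y, E) = -2 + Y + 2*E (O(Y, E) = (Y + E) + (-2 + E) = (E + Y) + (-2 + E) = -2 + Y + 2*E)
R(6)*(sqrt(O(H(1, 6), -7) - 46) + 89) = (-16*6)*(sqrt((-2 + 6 + 2*(-7)) - 46) + 89) = -96*(sqrt((-2 + 6 - 14) - 46) + 89) = -96*(sqrt(-10 - 46) + 89) = -96*(sqrt(-56) + 89) = -96*(2*I*sqrt(14) + 89) = -96*(89 + 2*I*sqrt(14)) = -8544 - 192*I*sqrt(14)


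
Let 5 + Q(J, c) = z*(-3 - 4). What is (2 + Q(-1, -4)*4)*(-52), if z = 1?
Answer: 2392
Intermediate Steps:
Q(J, c) = -12 (Q(J, c) = -5 + 1*(-3 - 4) = -5 + 1*(-7) = -5 - 7 = -12)
(2 + Q(-1, -4)*4)*(-52) = (2 - 12*4)*(-52) = (2 - 48)*(-52) = -46*(-52) = 2392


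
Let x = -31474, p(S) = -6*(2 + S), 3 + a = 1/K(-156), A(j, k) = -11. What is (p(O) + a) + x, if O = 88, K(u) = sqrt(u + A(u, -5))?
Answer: -32017 - I*sqrt(167)/167 ≈ -32017.0 - 0.077382*I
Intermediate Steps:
K(u) = sqrt(-11 + u) (K(u) = sqrt(u - 11) = sqrt(-11 + u))
a = -3 - I*sqrt(167)/167 (a = -3 + 1/(sqrt(-11 - 156)) = -3 + 1/(sqrt(-167)) = -3 + 1/(I*sqrt(167)) = -3 - I*sqrt(167)/167 ≈ -3.0 - 0.077382*I)
p(S) = -12 - 6*S
(p(O) + a) + x = ((-12 - 6*88) + (-3 - I*sqrt(167)/167)) - 31474 = ((-12 - 528) + (-3 - I*sqrt(167)/167)) - 31474 = (-540 + (-3 - I*sqrt(167)/167)) - 31474 = (-543 - I*sqrt(167)/167) - 31474 = -32017 - I*sqrt(167)/167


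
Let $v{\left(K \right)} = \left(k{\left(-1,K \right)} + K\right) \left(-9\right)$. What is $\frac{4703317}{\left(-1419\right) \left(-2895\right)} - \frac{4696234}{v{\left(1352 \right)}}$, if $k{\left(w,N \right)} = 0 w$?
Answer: $\frac{358321902119}{925670460} \approx 387.09$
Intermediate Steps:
$k{\left(w,N \right)} = 0$
$v{\left(K \right)} = - 9 K$ ($v{\left(K \right)} = \left(0 + K\right) \left(-9\right) = K \left(-9\right) = - 9 K$)
$\frac{4703317}{\left(-1419\right) \left(-2895\right)} - \frac{4696234}{v{\left(1352 \right)}} = \frac{4703317}{\left(-1419\right) \left(-2895\right)} - \frac{4696234}{\left(-9\right) 1352} = \frac{4703317}{4108005} - \frac{4696234}{-12168} = 4703317 \cdot \frac{1}{4108005} - - \frac{2348117}{6084} = \frac{4703317}{4108005} + \frac{2348117}{6084} = \frac{358321902119}{925670460}$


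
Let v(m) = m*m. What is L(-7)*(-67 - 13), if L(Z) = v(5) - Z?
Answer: -2560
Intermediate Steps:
v(m) = m²
L(Z) = 25 - Z (L(Z) = 5² - Z = 25 - Z)
L(-7)*(-67 - 13) = (25 - 1*(-7))*(-67 - 13) = (25 + 7)*(-80) = 32*(-80) = -2560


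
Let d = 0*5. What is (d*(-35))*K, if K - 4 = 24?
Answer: 0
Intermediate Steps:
K = 28 (K = 4 + 24 = 28)
d = 0
(d*(-35))*K = (0*(-35))*28 = 0*28 = 0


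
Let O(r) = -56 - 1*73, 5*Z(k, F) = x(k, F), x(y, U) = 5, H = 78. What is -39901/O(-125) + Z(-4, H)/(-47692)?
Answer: 1902958363/6152268 ≈ 309.31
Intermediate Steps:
Z(k, F) = 1 (Z(k, F) = (1/5)*5 = 1)
O(r) = -129 (O(r) = -56 - 73 = -129)
-39901/O(-125) + Z(-4, H)/(-47692) = -39901/(-129) + 1/(-47692) = -39901*(-1/129) + 1*(-1/47692) = 39901/129 - 1/47692 = 1902958363/6152268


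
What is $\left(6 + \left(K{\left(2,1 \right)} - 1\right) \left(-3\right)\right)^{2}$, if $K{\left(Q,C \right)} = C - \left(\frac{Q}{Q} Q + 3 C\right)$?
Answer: $441$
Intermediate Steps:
$K{\left(Q,C \right)} = - Q - 2 C$ ($K{\left(Q,C \right)} = C - \left(1 Q + 3 C\right) = C - \left(Q + 3 C\right) = - Q - 2 C$)
$\left(6 + \left(K{\left(2,1 \right)} - 1\right) \left(-3\right)\right)^{2} = \left(6 + \left(\left(\left(-1\right) 2 - 2\right) - 1\right) \left(-3\right)\right)^{2} = \left(6 + \left(\left(-2 - 2\right) - 1\right) \left(-3\right)\right)^{2} = \left(6 + \left(-4 - 1\right) \left(-3\right)\right)^{2} = \left(6 - -15\right)^{2} = \left(6 + 15\right)^{2} = 21^{2} = 441$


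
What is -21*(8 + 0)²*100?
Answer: -134400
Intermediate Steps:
-21*(8 + 0)²*100 = -21*8²*100 = -21*64*100 = -1344*100 = -134400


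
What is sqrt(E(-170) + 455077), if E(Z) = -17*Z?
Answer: sqrt(457967) ≈ 676.73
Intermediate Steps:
sqrt(E(-170) + 455077) = sqrt(-17*(-170) + 455077) = sqrt(2890 + 455077) = sqrt(457967)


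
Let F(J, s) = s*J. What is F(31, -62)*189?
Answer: -363258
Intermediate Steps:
F(J, s) = J*s
F(31, -62)*189 = (31*(-62))*189 = -1922*189 = -363258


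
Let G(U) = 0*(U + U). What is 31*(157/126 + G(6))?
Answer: 4867/126 ≈ 38.627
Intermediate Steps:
G(U) = 0 (G(U) = 0*(2*U) = 0)
31*(157/126 + G(6)) = 31*(157/126 + 0) = 31*(157/126) = 4867/126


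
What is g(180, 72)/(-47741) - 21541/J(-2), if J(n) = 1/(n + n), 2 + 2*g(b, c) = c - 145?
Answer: 8227111123/95482 ≈ 86164.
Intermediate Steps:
g(b, c) = -147/2 + c/2 (g(b, c) = -1 + (c - 145)/2 = -1 + (-145 + c)/2 = -1 + (-145/2 + c/2) = -147/2 + c/2)
J(n) = 1/(2*n)
g(180, 72)/(-47741) - 21541/J(-2) = (-147/2 + (1/2)*72)/(-47741) - 21541/((1/2)/(-2)) = (-147/2 + 36)*(-1/47741) - 21541/((1/2)*(-1/2)) = -75/2*(-1/47741) - 21541/(-1/4) = 75/95482 - 21541*(-4) = 75/95482 + 86164 = 8227111123/95482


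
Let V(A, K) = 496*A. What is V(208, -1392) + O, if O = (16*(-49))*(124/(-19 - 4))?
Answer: 2470080/23 ≈ 1.0739e+5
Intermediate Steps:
O = 97216/23 (O = -97216/(-23) = -97216*(-1)/23 = -784*(-124/23) = 97216/23 ≈ 4226.8)
V(208, -1392) + O = 496*208 + 97216/23 = 103168 + 97216/23 = 2470080/23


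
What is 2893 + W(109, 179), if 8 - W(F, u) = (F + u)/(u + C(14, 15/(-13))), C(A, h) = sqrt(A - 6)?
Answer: 92876181/32033 + 576*sqrt(2)/32033 ≈ 2899.4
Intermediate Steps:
C(A, h) = sqrt(-6 + A)
W(F, u) = 8 - (F + u)/(u + 2*sqrt(2)) (W(F, u) = 8 - (F + u)/(u + sqrt(-6 + 14)) = 8 - (F + u)/(u + sqrt(8)) = 8 - (F + u)/(u + 2*sqrt(2)))
2893 + W(109, 179) = 2893 + (-1*109 + 7*179 + 16*sqrt(2))/(179 + 2*sqrt(2)) = 2893 + (-109 + 1253 + 16*sqrt(2))/(179 + 2*sqrt(2)) = 2893 + (1144 + 16*sqrt(2))/(179 + 2*sqrt(2))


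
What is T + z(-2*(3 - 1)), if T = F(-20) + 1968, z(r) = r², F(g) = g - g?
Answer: 1984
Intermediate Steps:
F(g) = 0
T = 1968 (T = 0 + 1968 = 1968)
T + z(-2*(3 - 1)) = 1968 + (-2*(3 - 1))² = 1968 + (-2*2)² = 1968 + (-4)² = 1968 + 16 = 1984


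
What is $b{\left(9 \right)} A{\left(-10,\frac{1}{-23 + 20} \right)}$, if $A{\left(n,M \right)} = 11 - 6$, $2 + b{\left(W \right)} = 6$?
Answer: $20$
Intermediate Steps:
$b{\left(W \right)} = 4$ ($b{\left(W \right)} = -2 + 6 = 4$)
$A{\left(n,M \right)} = 5$
$b{\left(9 \right)} A{\left(-10,\frac{1}{-23 + 20} \right)} = 4 \cdot 5 = 20$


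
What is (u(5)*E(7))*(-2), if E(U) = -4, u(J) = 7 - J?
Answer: 16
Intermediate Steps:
(u(5)*E(7))*(-2) = ((7 - 1*5)*(-4))*(-2) = ((7 - 5)*(-4))*(-2) = (2*(-4))*(-2) = -8*(-2) = 16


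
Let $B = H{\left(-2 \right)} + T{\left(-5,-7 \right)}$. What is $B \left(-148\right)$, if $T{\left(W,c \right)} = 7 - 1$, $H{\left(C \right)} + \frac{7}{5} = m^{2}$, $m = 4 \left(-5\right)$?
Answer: $- \frac{299404}{5} \approx -59881.0$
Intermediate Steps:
$m = -20$
$H{\left(C \right)} = \frac{1993}{5}$ ($H{\left(C \right)} = - \frac{7}{5} + \left(-20\right)^{2} = - \frac{7}{5} + 400 = \frac{1993}{5}$)
$T{\left(W,c \right)} = 6$
$B = \frac{2023}{5}$ ($B = \frac{1993}{5} + 6 = \frac{2023}{5} \approx 404.6$)
$B \left(-148\right) = \frac{2023}{5} \left(-148\right) = - \frac{299404}{5}$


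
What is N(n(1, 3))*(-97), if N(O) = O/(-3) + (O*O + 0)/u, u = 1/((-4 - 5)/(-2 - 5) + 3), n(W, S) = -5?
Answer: -221645/21 ≈ -10555.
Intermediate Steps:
u = 7/30 (u = 1/(-9/(-7) + 3) = 1/(-9*(-⅐) + 3) = 1/(9/7 + 3) = 1/(30/7) = 7/30 ≈ 0.23333)
N(O) = -O/3 + 30*O²/7 (N(O) = O/(-3) + (O*O + 0)/(7/30) = O*(-⅓) + (O² + 0)*(30/7) = -O/3 + O²*(30/7) = -O/3 + 30*O²/7)
N(n(1, 3))*(-97) = ((1/21)*(-5)*(-7 + 90*(-5)))*(-97) = ((1/21)*(-5)*(-7 - 450))*(-97) = ((1/21)*(-5)*(-457))*(-97) = (2285/21)*(-97) = -221645/21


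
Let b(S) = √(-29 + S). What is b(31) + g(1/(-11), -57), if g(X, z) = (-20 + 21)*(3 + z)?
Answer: -54 + √2 ≈ -52.586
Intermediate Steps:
g(X, z) = 3 + z (g(X, z) = 1*(3 + z) = 3 + z)
b(31) + g(1/(-11), -57) = √(-29 + 31) + (3 - 57) = √2 - 54 = -54 + √2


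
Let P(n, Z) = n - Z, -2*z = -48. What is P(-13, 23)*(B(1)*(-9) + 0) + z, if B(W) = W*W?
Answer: 348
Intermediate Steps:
z = 24 (z = -1/2*(-48) = 24)
B(W) = W**2
P(-13, 23)*(B(1)*(-9) + 0) + z = (-13 - 1*23)*(1**2*(-9) + 0) + 24 = (-13 - 23)*(1*(-9) + 0) + 24 = -36*(-9 + 0) + 24 = -36*(-9) + 24 = 324 + 24 = 348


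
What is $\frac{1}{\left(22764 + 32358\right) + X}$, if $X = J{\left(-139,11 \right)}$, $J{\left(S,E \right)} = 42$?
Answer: $\frac{1}{55164} \approx 1.8128 \cdot 10^{-5}$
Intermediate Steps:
$X = 42$
$\frac{1}{\left(22764 + 32358\right) + X} = \frac{1}{\left(22764 + 32358\right) + 42} = \frac{1}{55122 + 42} = \frac{1}{55164}$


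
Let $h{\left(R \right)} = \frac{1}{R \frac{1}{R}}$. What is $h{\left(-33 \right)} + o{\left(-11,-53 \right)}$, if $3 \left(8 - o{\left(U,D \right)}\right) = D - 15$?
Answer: $\frac{95}{3} \approx 31.667$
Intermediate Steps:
$o{\left(U,D \right)} = 13 - \frac{D}{3}$ ($o{\left(U,D \right)} = 8 - \frac{D - 15}{3} = 8 - \frac{-15 + D}{3} = 8 - \left(-5 + \frac{D}{3}\right) = 13 - \frac{D}{3}$)
$h{\left(R \right)} = 1$ ($h{\left(R \right)} = 1^{-1} = 1$)
$h{\left(-33 \right)} + o{\left(-11,-53 \right)} = 1 + \left(13 - - \frac{53}{3}\right) = 1 + \left(13 + \frac{53}{3}\right) = 1 + \frac{92}{3} = \frac{95}{3}$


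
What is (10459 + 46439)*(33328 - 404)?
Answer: 1873309752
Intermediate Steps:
(10459 + 46439)*(33328 - 404) = 56898*32924 = 1873309752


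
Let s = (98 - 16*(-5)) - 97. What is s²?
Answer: 6561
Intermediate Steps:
s = 81 (s = (98 + 80) - 97 = 178 - 97 = 81)
s² = 81² = 6561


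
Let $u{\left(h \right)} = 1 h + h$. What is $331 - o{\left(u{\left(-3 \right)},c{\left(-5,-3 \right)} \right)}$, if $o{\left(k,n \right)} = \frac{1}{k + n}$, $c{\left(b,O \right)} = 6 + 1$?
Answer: $330$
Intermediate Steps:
$u{\left(h \right)} = 2 h$ ($u{\left(h \right)} = h + h = 2 h$)
$c{\left(b,O \right)} = 7$
$331 - o{\left(u{\left(-3 \right)},c{\left(-5,-3 \right)} \right)} = 331 - \frac{1}{2 \left(-3\right) + 7} = 331 - \frac{1}{-6 + 7} = 331 - 1^{-1} = 331 - 1 = 330$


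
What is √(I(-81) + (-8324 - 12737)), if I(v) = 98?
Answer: I*√20963 ≈ 144.79*I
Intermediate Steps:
√(I(-81) + (-8324 - 12737)) = √(98 + (-8324 - 12737)) = √(98 - 21061) = √(-20963) = I*√20963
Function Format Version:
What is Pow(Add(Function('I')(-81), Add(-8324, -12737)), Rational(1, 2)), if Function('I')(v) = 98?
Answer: Mul(I, Pow(20963, Rational(1, 2))) ≈ Mul(144.79, I)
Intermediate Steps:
Pow(Add(Function('I')(-81), Add(-8324, -12737)), Rational(1, 2)) = Pow(Add(98, Add(-8324, -12737)), Rational(1, 2)) = Pow(Add(98, -21061), Rational(1, 2)) = Pow(-20963, Rational(1, 2)) = Mul(I, Pow(20963, Rational(1, 2)))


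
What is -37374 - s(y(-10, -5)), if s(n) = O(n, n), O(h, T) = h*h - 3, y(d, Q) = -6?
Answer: -37407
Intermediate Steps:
O(h, T) = -3 + h**2 (O(h, T) = h**2 - 3 = -3 + h**2)
s(n) = -3 + n**2
-37374 - s(y(-10, -5)) = -37374 - (-3 + (-6)**2) = -37374 - (-3 + 36) = -37374 - 1*33 = -37374 - 33 = -37407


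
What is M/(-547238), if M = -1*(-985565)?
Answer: -985565/547238 ≈ -1.8010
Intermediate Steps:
M = 985565
M/(-547238) = 985565/(-547238) = 985565*(-1/547238) = -985565/547238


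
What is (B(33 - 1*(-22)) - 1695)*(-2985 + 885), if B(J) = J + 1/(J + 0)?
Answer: 37883580/11 ≈ 3.4440e+6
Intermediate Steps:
B(J) = J + 1/J
(B(33 - 1*(-22)) - 1695)*(-2985 + 885) = (((33 - 1*(-22)) + 1/(33 - 1*(-22))) - 1695)*(-2985 + 885) = (((33 + 22) + 1/(33 + 22)) - 1695)*(-2100) = ((55 + 1/55) - 1695)*(-2100) = (3026/55 - 1695)*(-2100) = -90199/55*(-2100) = 37883580/11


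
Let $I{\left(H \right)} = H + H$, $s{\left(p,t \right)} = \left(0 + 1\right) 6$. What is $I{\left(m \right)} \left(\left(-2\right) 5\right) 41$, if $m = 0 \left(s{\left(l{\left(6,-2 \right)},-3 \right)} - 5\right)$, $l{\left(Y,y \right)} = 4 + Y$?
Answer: $0$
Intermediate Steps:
$s{\left(p,t \right)} = 6$ ($s{\left(p,t \right)} = 1 \cdot 6 = 6$)
$m = 0$ ($m = 0 \left(6 - 5\right) = 0 \cdot 1 = 0$)
$I{\left(H \right)} = 2 H$
$I{\left(m \right)} \left(\left(-2\right) 5\right) 41 = 2 \cdot 0 \left(\left(-2\right) 5\right) 41 = 0 \left(-10\right) 41 = 0 \cdot 41 = 0$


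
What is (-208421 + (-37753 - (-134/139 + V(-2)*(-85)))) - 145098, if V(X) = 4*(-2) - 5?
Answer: -54540269/139 ≈ -3.9238e+5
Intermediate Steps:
V(X) = -13 (V(X) = -8 - 5 = -13)
(-208421 + (-37753 - (-134/139 + V(-2)*(-85)))) - 145098 = (-208421 + (-37753 - (-134/139 - 13*(-85)))) - 145098 = (-208421 + (-37753 - (-134*1/139 + 1105))) - 145098 = (-208421 + (-37753 - (-134/139 + 1105))) - 145098 = (-208421 + (-37753 - 1*153461/139)) - 145098 = (-208421 + (-37753 - 153461/139)) - 145098 = (-208421 - 5401128/139) - 145098 = -34371647/139 - 145098 = -54540269/139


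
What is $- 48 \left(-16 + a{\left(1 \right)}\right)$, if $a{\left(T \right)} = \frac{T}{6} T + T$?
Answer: $712$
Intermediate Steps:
$a{\left(T \right)} = T + \frac{T^{2}}{6}$ ($a{\left(T \right)} = T \frac{1}{6} T + T = \frac{T}{6} T + T = \frac{T^{2}}{6} + T = T + \frac{T^{2}}{6}$)
$- 48 \left(-16 + a{\left(1 \right)}\right) = - 48 \left(-16 + \frac{1}{6} \cdot 1 \left(6 + 1\right)\right) = - 48 \left(-16 + \frac{1}{6} \cdot 1 \cdot 7\right) = - 48 \left(-16 + \frac{7}{6}\right) = \left(-48\right) \left(- \frac{89}{6}\right) = 712$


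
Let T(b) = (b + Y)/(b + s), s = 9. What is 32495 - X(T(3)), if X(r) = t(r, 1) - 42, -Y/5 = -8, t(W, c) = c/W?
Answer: 1399079/43 ≈ 32537.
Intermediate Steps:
Y = 40 (Y = -5*(-8) = 40)
T(b) = (40 + b)/(9 + b) (T(b) = (b + 40)/(b + 9) = (40 + b)/(9 + b))
X(r) = -42 + 1/r (X(r) = 1/r - 42 = -42 + 1/r)
32495 - X(T(3)) = 32495 - (-42 + 1/((40 + 3)/(9 + 3))) = 32495 - (-42 + 1/(43/12)) = 32495 - (-42 + 12/43) = 32495 - 1*(-1794/43) = 32495 + 1794/43 = 1399079/43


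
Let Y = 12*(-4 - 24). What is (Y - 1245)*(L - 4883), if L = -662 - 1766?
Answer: 11558691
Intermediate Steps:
Y = -336 (Y = 12*(-28) = -336)
L = -2428
(Y - 1245)*(L - 4883) = (-336 - 1245)*(-2428 - 4883) = -1581*(-7311) = 11558691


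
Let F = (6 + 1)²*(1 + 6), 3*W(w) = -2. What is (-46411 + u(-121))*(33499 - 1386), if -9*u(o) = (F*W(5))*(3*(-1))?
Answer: -13435597505/9 ≈ -1.4928e+9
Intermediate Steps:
W(w) = -⅔ (W(w) = (⅓)*(-2) = -⅔)
F = 343 (F = 7²*7 = 49*7 = 343)
u(o) = -686/9 (u(o) = -343*(-⅔)*3*(-1)/9 = -(-686)*(-3)/27 = -⅑*686 = -686/9)
(-46411 + u(-121))*(33499 - 1386) = (-46411 - 686/9)*(33499 - 1386) = -418385/9*32113 = -13435597505/9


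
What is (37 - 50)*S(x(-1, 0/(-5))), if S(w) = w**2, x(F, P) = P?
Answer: 0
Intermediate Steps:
(37 - 50)*S(x(-1, 0/(-5))) = (37 - 50)*(0/(-5))**2 = -13*(0*(-1/5))**2 = -13*0**2 = -13*0 = 0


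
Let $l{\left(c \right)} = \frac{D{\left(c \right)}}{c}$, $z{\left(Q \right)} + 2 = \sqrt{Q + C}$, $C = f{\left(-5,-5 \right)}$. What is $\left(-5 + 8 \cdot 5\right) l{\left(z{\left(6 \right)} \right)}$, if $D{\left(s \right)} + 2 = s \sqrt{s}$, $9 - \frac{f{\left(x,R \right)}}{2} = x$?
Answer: $- \frac{14}{3} + 35 \sqrt{-2 + \sqrt{34}} - \frac{7 \sqrt{34}}{3} \approx 50.233$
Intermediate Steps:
$f{\left(x,R \right)} = 18 - 2 x$
$C = 28$ ($C = 18 - -10 = 18 + 10 = 28$)
$D{\left(s \right)} = -2 + s^{\frac{3}{2}}$ ($D{\left(s \right)} = -2 + s \sqrt{s} = -2 + s^{\frac{3}{2}}$)
$z{\left(Q \right)} = -2 + \sqrt{28 + Q}$ ($z{\left(Q \right)} = -2 + \sqrt{Q + 28} = -2 + \sqrt{28 + Q}$)
$l{\left(c \right)} = \frac{-2 + c^{\frac{3}{2}}}{c}$
$\left(-5 + 8 \cdot 5\right) l{\left(z{\left(6 \right)} \right)} = \left(-5 + 8 \cdot 5\right) \frac{-2 + \left(-2 + \sqrt{28 + 6}\right)^{\frac{3}{2}}}{-2 + \sqrt{28 + 6}} = \left(-5 + 40\right) \frac{-2 + \left(-2 + \sqrt{34}\right)^{\frac{3}{2}}}{-2 + \sqrt{34}} = 35 \frac{-2 + \left(-2 + \sqrt{34}\right)^{\frac{3}{2}}}{-2 + \sqrt{34}} = \frac{35 \left(-2 + \left(-2 + \sqrt{34}\right)^{\frac{3}{2}}\right)}{-2 + \sqrt{34}}$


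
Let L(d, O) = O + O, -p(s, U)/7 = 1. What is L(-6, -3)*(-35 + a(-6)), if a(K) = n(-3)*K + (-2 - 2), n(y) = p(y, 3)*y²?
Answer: -2034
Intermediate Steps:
p(s, U) = -7 (p(s, U) = -7*1 = -7)
n(y) = -7*y²
L(d, O) = 2*O
a(K) = -4 - 63*K (a(K) = (-7*(-3)²)*K + (-2 - 2) = (-7*9)*K - 4 = -63*K - 4 = -4 - 63*K)
L(-6, -3)*(-35 + a(-6)) = (2*(-3))*(-35 + (-4 - 63*(-6))) = -6*(-35 + (-4 + 378)) = -6*(-35 + 374) = -6*339 = -2034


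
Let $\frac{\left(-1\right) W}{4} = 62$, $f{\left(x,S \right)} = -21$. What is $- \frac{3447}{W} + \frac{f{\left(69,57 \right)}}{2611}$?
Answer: $\frac{1284987}{92504} \approx 13.891$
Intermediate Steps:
$W = -248$ ($W = \left(-4\right) 62 = -248$)
$- \frac{3447}{W} + \frac{f{\left(69,57 \right)}}{2611} = - \frac{3447}{-248} - \frac{21}{2611} = \left(-3447\right) \left(- \frac{1}{248}\right) - \frac{3}{373} = \frac{3447}{248} - \frac{3}{373} = \frac{1284987}{92504}$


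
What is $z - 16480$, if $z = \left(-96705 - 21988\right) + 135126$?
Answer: $-47$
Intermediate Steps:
$z = 16433$ ($z = -118693 + 135126 = 16433$)
$z - 16480 = 16433 - 16480 = -47$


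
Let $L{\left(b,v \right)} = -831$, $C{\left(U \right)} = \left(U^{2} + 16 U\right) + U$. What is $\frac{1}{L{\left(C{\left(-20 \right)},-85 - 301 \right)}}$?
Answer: $- \frac{1}{831} \approx -0.0012034$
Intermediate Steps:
$C{\left(U \right)} = U^{2} + 17 U$
$\frac{1}{L{\left(C{\left(-20 \right)},-85 - 301 \right)}} = \frac{1}{-831} = - \frac{1}{831}$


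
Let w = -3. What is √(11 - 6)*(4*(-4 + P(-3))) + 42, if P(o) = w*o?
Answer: 42 + 20*√5 ≈ 86.721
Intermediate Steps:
P(o) = -3*o
√(11 - 6)*(4*(-4 + P(-3))) + 42 = √(11 - 6)*(4*(-4 - 3*(-3))) + 42 = √5*(4*(-4 + 9)) + 42 = √5*(4*5) + 42 = √5*20 + 42 = 20*√5 + 42 = 42 + 20*√5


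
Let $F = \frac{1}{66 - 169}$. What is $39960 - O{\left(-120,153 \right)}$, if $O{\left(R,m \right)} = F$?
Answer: $\frac{4115881}{103} \approx 39960.0$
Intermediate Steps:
$F = - \frac{1}{103}$ ($F = \frac{1}{-103} = - \frac{1}{103} \approx -0.0097087$)
$O{\left(R,m \right)} = - \frac{1}{103}$
$39960 - O{\left(-120,153 \right)} = 39960 - - \frac{1}{103} = 39960 + \frac{1}{103} = \frac{4115881}{103}$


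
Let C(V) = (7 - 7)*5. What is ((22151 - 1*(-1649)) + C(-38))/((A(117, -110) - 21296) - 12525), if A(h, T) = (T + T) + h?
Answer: -5950/8481 ≈ -0.70157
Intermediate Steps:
A(h, T) = h + 2*T (A(h, T) = 2*T + h = h + 2*T)
C(V) = 0 (C(V) = 0*5 = 0)
((22151 - 1*(-1649)) + C(-38))/((A(117, -110) - 21296) - 12525) = ((22151 - 1*(-1649)) + 0)/(((117 + 2*(-110)) - 21296) - 12525) = ((22151 + 1649) + 0)/(((117 - 220) - 21296) - 12525) = (23800 + 0)/((-103 - 21296) - 12525) = 23800/(-21399 - 12525) = 23800/(-33924) = 23800*(-1/33924) = -5950/8481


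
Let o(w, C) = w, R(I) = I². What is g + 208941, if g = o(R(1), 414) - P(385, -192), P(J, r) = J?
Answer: 208557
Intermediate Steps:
g = -384 (g = 1² - 1*385 = 1 - 385 = -384)
g + 208941 = -384 + 208941 = 208557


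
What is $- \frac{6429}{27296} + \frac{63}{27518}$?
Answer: $- \frac{87596787}{375565664} \approx -0.23324$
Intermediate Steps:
$- \frac{6429}{27296} + \frac{63}{27518} = - \frac{87596787}{375565664}$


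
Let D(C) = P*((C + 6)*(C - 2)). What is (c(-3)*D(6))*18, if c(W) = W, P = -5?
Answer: 12960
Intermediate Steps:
D(C) = -5*(-2 + C)*(6 + C) (D(C) = -5*(C + 6)*(C - 2) = -5*(6 + C)*(-2 + C) = -5*(-2 + C)*(6 + C))
(c(-3)*D(6))*18 = -3*(60 - 20*6 - 5*6²)*18 = -3*(60 - 120 - 5*36)*18 = -3*(60 - 120 - 180)*18 = -3*(-240)*18 = 720*18 = 12960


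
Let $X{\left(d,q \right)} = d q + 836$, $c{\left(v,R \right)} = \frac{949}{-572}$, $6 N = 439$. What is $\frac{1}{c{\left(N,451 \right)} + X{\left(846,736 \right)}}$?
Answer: $\frac{44}{27433575} \approx 1.6039 \cdot 10^{-6}$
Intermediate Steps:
$N = \frac{439}{6}$ ($N = \frac{1}{6} \cdot 439 = \frac{439}{6} \approx 73.167$)
$c{\left(v,R \right)} = - \frac{73}{44}$ ($c{\left(v,R \right)} = 949 \left(- \frac{1}{572}\right) = - \frac{73}{44}$)
$X{\left(d,q \right)} = 836 + d q$
$\frac{1}{c{\left(N,451 \right)} + X{\left(846,736 \right)}} = \frac{1}{- \frac{73}{44} + \left(836 + 846 \cdot 736\right)} = \frac{1}{- \frac{73}{44} + \left(836 + 622656\right)} = \frac{1}{- \frac{73}{44} + 623492} = \frac{1}{\frac{27433575}{44}} = \frac{44}{27433575}$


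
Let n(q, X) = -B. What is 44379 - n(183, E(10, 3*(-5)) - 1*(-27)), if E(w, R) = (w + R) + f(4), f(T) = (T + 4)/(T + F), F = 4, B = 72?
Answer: 44451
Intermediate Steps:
f(T) = 1 (f(T) = (T + 4)/(T + 4) = (4 + T)/(4 + T) = 1)
E(w, R) = 1 + R + w (E(w, R) = (w + R) + 1 = (R + w) + 1 = 1 + R + w)
n(q, X) = -72 (n(q, X) = -1*72 = -72)
44379 - n(183, E(10, 3*(-5)) - 1*(-27)) = 44379 - 1*(-72) = 44379 + 72 = 44451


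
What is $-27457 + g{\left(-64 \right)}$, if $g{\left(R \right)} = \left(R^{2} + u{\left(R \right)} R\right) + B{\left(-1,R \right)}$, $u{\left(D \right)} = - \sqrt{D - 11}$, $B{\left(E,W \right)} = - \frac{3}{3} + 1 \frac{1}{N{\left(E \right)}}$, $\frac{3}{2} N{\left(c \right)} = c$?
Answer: $- \frac{46727}{2} + 320 i \sqrt{3} \approx -23364.0 + 554.26 i$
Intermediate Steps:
$N{\left(c \right)} = \frac{2 c}{3}$
$B{\left(E,W \right)} = -1 + \frac{3}{2 E}$ ($B{\left(E,W \right)} = - \frac{3}{3} + 1 \frac{1}{\frac{2}{3} E} = \left(-3\right) \frac{1}{3} + 1 \frac{3}{2 E} = -1 + \frac{3}{2 E}$)
$u{\left(D \right)} = - \sqrt{-11 + D}$
$g{\left(R \right)} = - \frac{5}{2} + R^{2} - R \sqrt{-11 + R}$ ($g{\left(R \right)} = \left(R^{2} + - \sqrt{-11 + R} R\right) + \frac{\frac{3}{2} - -1}{-1} = \left(R^{2} - R \sqrt{-11 + R}\right) - \left(\frac{3}{2} + 1\right) = \left(R^{2} - R \sqrt{-11 + R}\right) - \frac{5}{2} = - \frac{5}{2} + R^{2} - R \sqrt{-11 + R}$)
$-27457 + g{\left(-64 \right)} = -27457 - \left(\frac{5}{2} - 4096 - 64 \sqrt{-11 - 64}\right) = -27457 - \left(- \frac{8187}{2} - 320 i \sqrt{3}\right) = -27457 + \left(- \frac{5}{2} + 4096 + 320 i \sqrt{3}\right) = -27457 + \left(\frac{8187}{2} + 320 i \sqrt{3}\right) = - \frac{46727}{2} + 320 i \sqrt{3}$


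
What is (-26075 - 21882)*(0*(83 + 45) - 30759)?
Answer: 1475109363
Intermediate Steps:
(-26075 - 21882)*(0*(83 + 45) - 30759) = -47957*(0*128 - 30759) = -47957*(0 - 30759) = -47957*(-30759) = 1475109363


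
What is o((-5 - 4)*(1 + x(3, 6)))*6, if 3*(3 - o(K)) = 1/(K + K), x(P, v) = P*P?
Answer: 1621/90 ≈ 18.011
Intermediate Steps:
x(P, v) = P²
o(K) = 3 - 1/(6*K) (o(K) = 3 - 1/(3*(K + K)) = 3 - 1/(2*K)/3 = 3 - 1/(6*K))
o((-5 - 4)*(1 + x(3, 6)))*6 = (3 - 1/((1 + 3²)*(-5 - 4))/6)*6 = (3 - (-1/(9*(1 + 9)))/6)*6 = (3 - 1/(6*((-9*10))))*6 = (3 - ⅙/(-90))*6 = (3 - ⅙*(-1/90))*6 = (3 + 1/540)*6 = (1621/540)*6 = 1621/90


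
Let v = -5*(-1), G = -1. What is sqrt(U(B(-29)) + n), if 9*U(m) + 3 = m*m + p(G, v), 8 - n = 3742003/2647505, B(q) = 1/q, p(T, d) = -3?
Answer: 4*sqrt(19629899236254790)/230332935 ≈ 2.4331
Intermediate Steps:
v = 5
n = 17438037/2647505 (n = 8 - 3742003/2647505 = 17438037/2647505 ≈ 6.5866)
U(m) = -2/3 + m**2/9 (U(m) = -1/3 + (m*m - 3)/9 = -1/3 + (m**2 - 3)/9 = -1/3 + (-3 + m**2)/9 = -1/3 + (-1/3 + m**2/9) = -2/3 + m**2/9)
sqrt(U(B(-29)) + n) = sqrt((-2/3 + (1/(-29))**2/9) + 17438037/2647505) = sqrt((-2/3 + (-1/29)**2/9) + 17438037/2647505) = sqrt((-2/3 + (1/9)*(1/841)) + 17438037/2647505) = sqrt((-2/3 + 1/7569) + 17438037/2647505) = sqrt(-5045/7569 + 17438037/2647505) = sqrt(118631839328/20038965345) = 4*sqrt(19629899236254790)/230332935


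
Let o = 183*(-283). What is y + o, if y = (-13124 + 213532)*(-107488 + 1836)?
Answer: -21173557805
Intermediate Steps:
o = -51789
y = -21173506016 (y = 200408*(-105652) = -21173506016)
y + o = -21173506016 - 51789 = -21173557805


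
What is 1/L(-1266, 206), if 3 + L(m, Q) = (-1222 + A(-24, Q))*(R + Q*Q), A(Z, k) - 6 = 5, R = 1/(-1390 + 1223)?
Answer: -167/8582128622 ≈ -1.9459e-8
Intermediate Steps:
R = -1/167 (R = 1/(-167) = -1/167 ≈ -0.0059880)
A(Z, k) = 11 (A(Z, k) = 6 + 5 = 11)
L(m, Q) = 710/167 - 1211*Q² (L(m, Q) = -3 + (-1222 + 11)*(-1/167 + Q*Q) = -3 - 1211*(-1/167 + Q²) = -3 + (1211/167 - 1211*Q²) = 710/167 - 1211*Q²)
1/L(-1266, 206) = 1/(710/167 - 1211*206²) = 1/(710/167 - 1211*42436) = 1/(710/167 - 51389996) = 1/(-8582128622/167) = -167/8582128622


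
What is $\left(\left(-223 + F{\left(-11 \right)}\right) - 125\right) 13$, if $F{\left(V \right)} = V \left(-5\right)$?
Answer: $-3809$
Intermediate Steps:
$F{\left(V \right)} = - 5 V$
$\left(\left(-223 + F{\left(-11 \right)}\right) - 125\right) 13 = \left(\left(-223 - -55\right) - 125\right) 13 = \left(\left(-223 + 55\right) - 125\right) 13 = \left(-168 - 125\right) 13 = \left(-293\right) 13 = -3809$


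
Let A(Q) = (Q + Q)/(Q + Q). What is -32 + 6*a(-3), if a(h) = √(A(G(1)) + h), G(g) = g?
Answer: -32 + 6*I*√2 ≈ -32.0 + 8.4853*I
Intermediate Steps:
A(Q) = 1 (A(Q) = (2*Q)/((2*Q)) = (2*Q)*(1/(2*Q)) = 1)
a(h) = √(1 + h)
-32 + 6*a(-3) = -32 + 6*√(1 - 3) = -32 + 6*√(-2) = -32 + 6*(I*√2) = -32 + 6*I*√2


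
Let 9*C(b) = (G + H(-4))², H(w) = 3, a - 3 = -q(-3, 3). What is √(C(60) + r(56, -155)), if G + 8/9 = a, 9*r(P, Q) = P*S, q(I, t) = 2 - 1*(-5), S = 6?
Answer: √27505/27 ≈ 6.1425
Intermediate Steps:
q(I, t) = 7 (q(I, t) = 2 + 5 = 7)
a = -4 (a = 3 - 1*7 = 3 - 7 = -4)
r(P, Q) = 2*P/3 (r(P, Q) = (P*6)/9 = (6*P)/9 = 2*P/3)
G = -44/9 (G = -8/9 - 4 = -44/9 ≈ -4.8889)
C(b) = 289/729 (C(b) = (-44/9 + 3)²/9 = (-17/9)²/9 = (⅑)*(289/81) = 289/729)
√(C(60) + r(56, -155)) = √(289/729 + (⅔)*56) = √(289/729 + 112/3) = √(27505/729) = √27505/27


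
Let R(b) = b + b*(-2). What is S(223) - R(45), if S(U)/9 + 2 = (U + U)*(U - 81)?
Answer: 570015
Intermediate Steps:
R(b) = -b (R(b) = b - 2*b = -b)
S(U) = -18 + 18*U*(-81 + U) (S(U) = -18 + 9*((U + U)*(U - 81)) = -18 + 9*((2*U)*(-81 + U)) = -18 + 9*(2*U*(-81 + U)) = -18 + 18*U*(-81 + U))
S(223) - R(45) = (-18 - 1458*223 + 18*223²) - (-1)*45 = (-18 - 325134 + 18*49729) - 1*(-45) = (-18 - 325134 + 895122) + 45 = 569970 + 45 = 570015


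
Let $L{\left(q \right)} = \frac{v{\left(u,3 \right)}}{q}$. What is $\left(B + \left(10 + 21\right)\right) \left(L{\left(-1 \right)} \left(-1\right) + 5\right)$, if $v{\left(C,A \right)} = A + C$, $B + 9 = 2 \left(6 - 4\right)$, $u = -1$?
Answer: $182$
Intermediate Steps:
$B = -5$ ($B = -9 + 2 \left(6 - 4\right) = -9 + 2 \cdot 2 = -9 + 4 = -5$)
$L{\left(q \right)} = \frac{2}{q}$ ($L{\left(q \right)} = \frac{3 - 1}{q} = \frac{2}{q}$)
$\left(B + \left(10 + 21\right)\right) \left(L{\left(-1 \right)} \left(-1\right) + 5\right) = \left(-5 + \left(10 + 21\right)\right) \left(\frac{2}{-1} \left(-1\right) + 5\right) = \left(-5 + 31\right) \left(2 \left(-1\right) \left(-1\right) + 5\right) = 26 \left(\left(-2\right) \left(-1\right) + 5\right) = 26 \left(2 + 5\right) = 26 \cdot 7 = 182$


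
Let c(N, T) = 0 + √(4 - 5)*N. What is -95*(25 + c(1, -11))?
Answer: -2375 - 95*I ≈ -2375.0 - 95.0*I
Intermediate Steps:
c(N, T) = I*N (c(N, T) = 0 + √(-1)*N = 0 + I*N = I*N)
-95*(25 + c(1, -11)) = -95*(25 + I*1) = -95*(25 + I) = -2375 - 95*I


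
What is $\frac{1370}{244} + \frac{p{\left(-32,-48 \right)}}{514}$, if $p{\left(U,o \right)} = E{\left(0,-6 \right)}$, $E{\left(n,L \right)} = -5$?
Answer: $\frac{87870}{15677} \approx 5.605$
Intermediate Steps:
$p{\left(U,o \right)} = -5$
$\frac{1370}{244} + \frac{p{\left(-32,-48 \right)}}{514} = \frac{1370}{244} - \frac{5}{514} = 1370 \cdot \frac{1}{244} - \frac{5}{514} = \frac{685}{122} - \frac{5}{514} = \frac{87870}{15677}$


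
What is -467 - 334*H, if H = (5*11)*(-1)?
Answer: 17903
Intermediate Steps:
H = -55 (H = 55*(-1) = -55)
-467 - 334*H = -467 - 334*(-55) = -467 + 18370 = 17903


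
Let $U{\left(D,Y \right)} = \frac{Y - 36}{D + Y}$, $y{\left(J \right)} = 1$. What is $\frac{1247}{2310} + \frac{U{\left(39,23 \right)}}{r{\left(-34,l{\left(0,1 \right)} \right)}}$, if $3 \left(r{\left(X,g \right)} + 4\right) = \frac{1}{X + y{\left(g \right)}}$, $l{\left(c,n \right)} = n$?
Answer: $\frac{8416657}{14214585} \approx 0.59211$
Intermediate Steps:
$r{\left(X,g \right)} = -4 + \frac{1}{3 \left(1 + X\right)}$ ($r{\left(X,g \right)} = -4 + \frac{1}{3 \left(X + 1\right)} = -4 + \frac{1}{3 \left(1 + X\right)}$)
$U{\left(D,Y \right)} = \frac{-36 + Y}{D + Y}$
$\frac{1247}{2310} + \frac{U{\left(39,23 \right)}}{r{\left(-34,l{\left(0,1 \right)} \right)}} = \frac{1247}{2310} + \frac{\frac{1}{39 + 23} \left(-36 + 23\right)}{\frac{1}{3} \frac{1}{1 - 34} \left(-11 - -408\right)} = 1247 \cdot \frac{1}{2310} + \frac{\frac{1}{62} \left(-13\right)}{\frac{1}{3} \frac{1}{-33} \left(-11 + 408\right)} = \frac{1247}{2310} + \frac{\frac{1}{62} \left(-13\right)}{\frac{1}{3} \left(- \frac{1}{33}\right) 397} = \frac{1247}{2310} - \frac{13}{62 \left(- \frac{397}{99}\right)} = \frac{1247}{2310} - - \frac{1287}{24614} = \frac{1247}{2310} + \frac{1287}{24614} = \frac{8416657}{14214585}$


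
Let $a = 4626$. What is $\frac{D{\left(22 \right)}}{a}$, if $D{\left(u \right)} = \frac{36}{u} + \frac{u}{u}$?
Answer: $\frac{29}{50886} \approx 0.0005699$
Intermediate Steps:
$D{\left(u \right)} = 1 + \frac{36}{u}$ ($D{\left(u \right)} = \frac{36}{u} + 1 = 1 + \frac{36}{u}$)
$\frac{D{\left(22 \right)}}{a} = \frac{\frac{1}{22} \left(36 + 22\right)}{4626} = \frac{1}{22} \cdot 58 \cdot \frac{1}{4626} = \frac{29}{11} \cdot \frac{1}{4626} = \frac{29}{50886}$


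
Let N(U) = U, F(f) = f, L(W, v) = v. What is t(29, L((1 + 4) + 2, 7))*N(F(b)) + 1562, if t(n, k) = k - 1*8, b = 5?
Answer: 1557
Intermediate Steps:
t(n, k) = -8 + k (t(n, k) = k - 8 = -8 + k)
t(29, L((1 + 4) + 2, 7))*N(F(b)) + 1562 = (-8 + 7)*5 + 1562 = -1*5 + 1562 = -5 + 1562 = 1557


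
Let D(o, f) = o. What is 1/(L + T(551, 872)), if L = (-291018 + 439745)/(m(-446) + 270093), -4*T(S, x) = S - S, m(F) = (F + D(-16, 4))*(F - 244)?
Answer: 588873/148727 ≈ 3.9594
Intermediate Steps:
m(F) = (-244 + F)*(-16 + F) (m(F) = (F - 16)*(F - 244) = (-16 + F)*(-244 + F) = (-244 + F)*(-16 + F))
T(S, x) = 0 (T(S, x) = -(S - S)/4 = -¼*0 = 0)
L = 148727/588873 (L = (-291018 + 439745)/((3904 + (-446)² - 260*(-446)) + 270093) = 148727/((3904 + 198916 + 115960) + 270093) = 148727/(318780 + 270093) = 148727/588873 ≈ 0.25256)
1/(L + T(551, 872)) = 1/(148727/588873 + 0) = 1/(148727/588873) = 588873/148727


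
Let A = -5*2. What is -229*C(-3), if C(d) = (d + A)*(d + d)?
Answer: -17862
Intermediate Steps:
A = -10
C(d) = 2*d*(-10 + d) (C(d) = (d - 10)*(d + d) = (-10 + d)*(2*d) = 2*d*(-10 + d))
-229*C(-3) = -458*(-3)*(-10 - 3) = -458*(-3)*(-13) = -229*78 = -17862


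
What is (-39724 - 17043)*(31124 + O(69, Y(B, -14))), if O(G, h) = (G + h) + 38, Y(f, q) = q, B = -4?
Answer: -1772095439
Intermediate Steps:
O(G, h) = 38 + G + h
(-39724 - 17043)*(31124 + O(69, Y(B, -14))) = (-39724 - 17043)*(31124 + (38 + 69 - 14)) = -56767*(31124 + 93) = -56767*31217 = -1772095439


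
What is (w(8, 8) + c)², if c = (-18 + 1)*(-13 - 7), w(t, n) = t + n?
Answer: 126736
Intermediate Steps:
w(t, n) = n + t
c = 340 (c = -17*(-20) = 340)
(w(8, 8) + c)² = ((8 + 8) + 340)² = (16 + 340)² = 356² = 126736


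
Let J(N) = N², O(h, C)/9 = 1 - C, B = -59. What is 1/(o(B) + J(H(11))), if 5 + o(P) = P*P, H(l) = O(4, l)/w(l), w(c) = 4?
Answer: 4/15929 ≈ 0.00025111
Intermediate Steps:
O(h, C) = 9 - 9*C (O(h, C) = 9*(1 - C) = 9 - 9*C)
H(l) = 9/4 - 9*l/4 (H(l) = (9 - 9*l)/4 = (9 - 9*l)*(¼) = 9/4 - 9*l/4)
o(P) = -5 + P² (o(P) = -5 + P*P = -5 + P²)
1/(o(B) + J(H(11))) = 1/((-5 + (-59)²) + (9/4 - 9/4*11)²) = 1/((-5 + 3481) + (9/4 - 99/4)²) = 1/(3476 + (-45/2)²) = 1/(3476 + 2025/4) = 1/(15929/4) = 4/15929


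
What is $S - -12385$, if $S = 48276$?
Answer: $60661$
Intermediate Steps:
$S - -12385 = 48276 - -12385 = 48276 + 12385 = 60661$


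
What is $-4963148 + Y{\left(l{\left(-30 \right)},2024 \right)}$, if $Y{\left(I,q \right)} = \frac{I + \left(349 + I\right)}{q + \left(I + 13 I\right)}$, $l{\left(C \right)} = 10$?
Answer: $- \frac{10740251903}{2164} \approx -4.9631 \cdot 10^{6}$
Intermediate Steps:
$Y{\left(I,q \right)} = \frac{349 + 2 I}{q + 14 I}$
$-4963148 + Y{\left(l{\left(-30 \right)},2024 \right)} = -4963148 + \frac{349 + 2 \cdot 10}{2024 + 14 \cdot 10} = -4963148 + \frac{349 + 20}{2024 + 140} = -4963148 + \frac{1}{2164} \cdot 369 = -4963148 + \frac{369}{2164} = - \frac{10740251903}{2164}$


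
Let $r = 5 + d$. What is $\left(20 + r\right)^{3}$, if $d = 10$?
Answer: $42875$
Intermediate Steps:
$r = 15$ ($r = 5 + 10 = 15$)
$\left(20 + r\right)^{3} = \left(20 + 15\right)^{3} = 35^{3} = 42875$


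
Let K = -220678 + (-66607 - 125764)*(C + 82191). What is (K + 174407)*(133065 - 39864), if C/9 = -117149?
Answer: 17429837885944179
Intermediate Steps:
C = -1054341 (C = 9*(-117149) = -1054341)
K = 187013246972 (K = -220678 + (-66607 - 125764)*(-1054341 + 82191) = -220678 - 192371*(-972150) = -220678 + 187013467650 = 187013246972)
(K + 174407)*(133065 - 39864) = (187013246972 + 174407)*(133065 - 39864) = 187013421379*93201 = 17429837885944179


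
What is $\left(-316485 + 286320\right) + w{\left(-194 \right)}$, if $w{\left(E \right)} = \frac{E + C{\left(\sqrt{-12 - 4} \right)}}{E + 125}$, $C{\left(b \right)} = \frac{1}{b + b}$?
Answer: $- \frac{2081191}{69} + \frac{i}{552} \approx -30162.0 + 0.0018116 i$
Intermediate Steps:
$C{\left(b \right)} = \frac{1}{2 b}$
$w{\left(E \right)} = \frac{E - \frac{i}{8}}{125 + E}$ ($w{\left(E \right)} = \frac{E + \frac{1}{2 \sqrt{-12 - 4}}}{E + 125} = \frac{E + \frac{1}{2 \sqrt{-16}}}{125 + E} = \frac{E + \frac{1}{2 \cdot 4 i}}{125 + E} = \frac{E + \frac{\left(- \frac{1}{4}\right) i}{2}}{125 + E} = \frac{E - \frac{i}{8}}{125 + E}$)
$\left(-316485 + 286320\right) + w{\left(-194 \right)} = \left(-316485 + 286320\right) + \frac{-194 - \frac{i}{8}}{125 - 194} = -30165 + \frac{-194 - \frac{i}{8}}{-69} = -30165 - \frac{-194 - \frac{i}{8}}{69} = -30165 + \left(\frac{194}{69} + \frac{i}{552}\right) = - \frac{2081191}{69} + \frac{i}{552}$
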